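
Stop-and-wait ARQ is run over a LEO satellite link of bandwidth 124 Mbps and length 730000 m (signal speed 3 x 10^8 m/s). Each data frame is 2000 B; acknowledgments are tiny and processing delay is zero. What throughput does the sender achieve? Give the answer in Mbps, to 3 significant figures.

3.20 Mbps

t_tx = L/R = 16000/124000000 = 0.000129032 s.
t_prop = 730000/300000000 = 0.00243333 s; RTT = 0.00486667 s.
Cycle = t_tx + RTT = 0.0049957 s.
Throughput = L / cycle = 16000 / 0.0049957 = 3.20 Mbps.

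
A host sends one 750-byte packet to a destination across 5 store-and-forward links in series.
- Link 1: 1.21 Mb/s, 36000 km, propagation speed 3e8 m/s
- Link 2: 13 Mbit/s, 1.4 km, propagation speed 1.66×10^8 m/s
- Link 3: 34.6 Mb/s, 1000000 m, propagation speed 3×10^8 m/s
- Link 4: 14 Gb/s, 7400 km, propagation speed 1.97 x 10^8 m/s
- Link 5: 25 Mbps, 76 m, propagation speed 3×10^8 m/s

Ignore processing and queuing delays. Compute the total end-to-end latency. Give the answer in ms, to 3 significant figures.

L = 750 × 8 = 6000 bits.
Transmission delays (L/R per hop): 4.95868, 0.461538, 0.17341, 0.000428571, 0.24 ms; sum = 5.83406 ms.
Propagation delays (d/s per hop): 120, 0.00843373, 3.33333, 37.5635, 0.000253333 ms; sum = 160.905 ms.
End-to-end = 167 ms.

167 ms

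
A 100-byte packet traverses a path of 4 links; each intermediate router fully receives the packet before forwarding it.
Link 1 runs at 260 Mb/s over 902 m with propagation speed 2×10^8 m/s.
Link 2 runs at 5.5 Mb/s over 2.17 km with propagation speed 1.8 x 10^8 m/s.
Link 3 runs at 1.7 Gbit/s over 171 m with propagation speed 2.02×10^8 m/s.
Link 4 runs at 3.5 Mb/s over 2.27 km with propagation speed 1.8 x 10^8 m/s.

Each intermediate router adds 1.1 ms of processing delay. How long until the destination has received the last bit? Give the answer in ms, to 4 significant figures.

L = 100 × 8 = 800 bits.
Transmission delays (L/R per hop): 0.00307692, 0.145455, 0.000470588, 0.228571 ms; sum = 0.377573 ms.
Propagation delays (d/s per hop): 0.00451, 0.0120556, 0.000846535, 0.0126111 ms; sum = 0.0300232 ms.
Processing at 3 router(s): 3 × 1.1 ms = 3.3 ms.
End-to-end = 3.708 ms.

3.708 ms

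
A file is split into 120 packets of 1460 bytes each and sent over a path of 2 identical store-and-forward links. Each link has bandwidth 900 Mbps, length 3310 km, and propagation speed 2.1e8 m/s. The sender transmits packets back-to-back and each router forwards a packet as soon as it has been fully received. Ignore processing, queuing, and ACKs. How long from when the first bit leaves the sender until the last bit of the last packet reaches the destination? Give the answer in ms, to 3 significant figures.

Per-hop transmission t_tx = L/R = 11680/900000000 = 0.0129778 ms.
Per-hop propagation t_prop = 3310000/210000000 = 15.7619 ms.
Pipeline fill: first packet needs 2·t_tx to clear all hops; remaining 119 packets each add one t_tx.
Total = (2+120-1)·t_tx + 2·t_prop = 121·0.0129778 + 2·15.7619 = 33.1 ms.

33.1 ms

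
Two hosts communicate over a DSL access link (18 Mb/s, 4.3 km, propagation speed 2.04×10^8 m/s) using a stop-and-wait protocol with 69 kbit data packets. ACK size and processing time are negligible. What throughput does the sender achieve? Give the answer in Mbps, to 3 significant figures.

t_tx = L/R = 69000/18000000 = 0.00383333 s.
t_prop = 4300/204000000 = 2.10784e-05 s; RTT = 4.21569e-05 s.
Cycle = t_tx + RTT = 0.00387549 s.
Throughput = L / cycle = 69000 / 0.00387549 = 17.8 Mbps.

17.8 Mbps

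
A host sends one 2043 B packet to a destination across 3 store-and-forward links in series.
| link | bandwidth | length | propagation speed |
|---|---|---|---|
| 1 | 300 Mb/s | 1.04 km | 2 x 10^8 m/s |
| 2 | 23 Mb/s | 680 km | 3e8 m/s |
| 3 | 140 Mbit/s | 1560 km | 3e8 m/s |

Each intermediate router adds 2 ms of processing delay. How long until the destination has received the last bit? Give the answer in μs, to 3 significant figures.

12400 μs

L = 2043 × 8 = 16344 bits.
Transmission delays (L/R per hop): 54.48, 710.609, 116.743 μs; sum = 881.832 μs.
Propagation delays (d/s per hop): 5.2, 2266.67, 5200 μs; sum = 7471.87 μs.
Processing at 2 router(s): 2 × 2 ms = 4000 μs.
End-to-end = 12400 μs.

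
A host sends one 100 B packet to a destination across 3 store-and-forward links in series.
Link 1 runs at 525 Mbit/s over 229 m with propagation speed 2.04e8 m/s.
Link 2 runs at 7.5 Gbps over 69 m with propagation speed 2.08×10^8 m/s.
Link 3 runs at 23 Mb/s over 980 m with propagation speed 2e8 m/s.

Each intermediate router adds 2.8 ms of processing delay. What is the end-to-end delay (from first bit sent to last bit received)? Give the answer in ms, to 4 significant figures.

L = 100 × 8 = 800 bits.
Transmission delays (L/R per hop): 0.00152381, 0.000106667, 0.0347826 ms; sum = 0.0364131 ms.
Propagation delays (d/s per hop): 0.00112255, 0.000331731, 0.0049 ms; sum = 0.00635428 ms.
Processing at 2 router(s): 2 × 2.8 ms = 5.6 ms.
End-to-end = 5.643 ms.

5.643 ms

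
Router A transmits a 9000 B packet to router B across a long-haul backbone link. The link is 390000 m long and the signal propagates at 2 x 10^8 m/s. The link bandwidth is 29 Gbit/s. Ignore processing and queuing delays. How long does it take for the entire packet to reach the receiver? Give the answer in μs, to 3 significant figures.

L = 9000 × 8 = 72000 bits.
Transmission delay = L/R = 72000 / 29000000000 = 2.48276 μs.
Propagation delay = d/s = 390000 m / 200000000 m/s = 1950 μs.
Total = 1950 μs.

1950 μs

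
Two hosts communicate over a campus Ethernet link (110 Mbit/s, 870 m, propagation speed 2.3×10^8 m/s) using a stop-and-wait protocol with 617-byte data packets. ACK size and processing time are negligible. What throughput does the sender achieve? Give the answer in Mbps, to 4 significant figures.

t_tx = L/R = 4936/110000000 = 4.48727e-05 s.
t_prop = 870/2.3e+08 = 3.78261e-06 s; RTT = 7.56522e-06 s.
Cycle = t_tx + RTT = 5.24379e-05 s.
Throughput = L / cycle = 4936 / 5.24379e-05 = 94.13 Mbps.

94.13 Mbps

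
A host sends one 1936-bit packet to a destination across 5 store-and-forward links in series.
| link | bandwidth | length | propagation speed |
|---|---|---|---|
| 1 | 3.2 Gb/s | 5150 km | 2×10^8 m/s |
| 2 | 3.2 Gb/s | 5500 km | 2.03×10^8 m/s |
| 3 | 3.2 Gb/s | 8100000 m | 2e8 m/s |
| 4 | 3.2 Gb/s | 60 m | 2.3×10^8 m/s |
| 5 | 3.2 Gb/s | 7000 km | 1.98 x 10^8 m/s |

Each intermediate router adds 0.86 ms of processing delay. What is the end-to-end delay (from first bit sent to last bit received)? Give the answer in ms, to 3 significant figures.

Transmission delay per hop = L/R = 1936/3200000000 = 0.000605 ms; 5 hops → 0.003025 ms.
Propagation delays (d/s per hop): 25.75, 27.0936, 40.5, 0.00026087, 35.3535 ms; sum = 128.697 ms.
Processing at 4 router(s): 4 × 0.86 ms = 3.44 ms.
End-to-end = 132 ms.

132 ms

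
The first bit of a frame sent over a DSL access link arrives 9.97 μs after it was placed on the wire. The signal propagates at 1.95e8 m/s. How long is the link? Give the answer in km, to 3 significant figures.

1.94 km

d = s × t_prop = 195000000 × 9.97e-06 = 1.94 km.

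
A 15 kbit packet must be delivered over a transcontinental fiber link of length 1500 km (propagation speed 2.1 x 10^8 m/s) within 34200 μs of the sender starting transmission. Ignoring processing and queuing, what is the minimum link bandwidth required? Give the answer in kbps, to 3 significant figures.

554 kbps

Propagation delay = 1500000 / 210000000 = 7142.86 μs.
Transmission budget = 34200 − 7142.86 = 27057.1 μs.
R ≥ L / t_tx = 15000 bits / 0.0270571 s = 554 kbps.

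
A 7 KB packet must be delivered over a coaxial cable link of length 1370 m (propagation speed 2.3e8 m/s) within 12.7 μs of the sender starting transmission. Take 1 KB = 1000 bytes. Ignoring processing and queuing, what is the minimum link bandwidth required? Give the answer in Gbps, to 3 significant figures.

8.30 Gbps

L = 56000 bits.
Propagation delay = 1370 / 2.3e+08 = 5.95652 μs.
Transmission budget = 12.7 − 5.95652 = 6.74348 μs.
R ≥ L / t_tx = 56000 bits / 6.74348e-06 s = 8.30 Gbps.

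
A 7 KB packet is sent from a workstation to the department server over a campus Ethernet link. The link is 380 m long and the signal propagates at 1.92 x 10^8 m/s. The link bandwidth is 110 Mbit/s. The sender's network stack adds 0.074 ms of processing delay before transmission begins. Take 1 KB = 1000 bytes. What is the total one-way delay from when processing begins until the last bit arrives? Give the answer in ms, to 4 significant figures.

0.5851 ms

L = 56000 bits.
Transmission delay = L/R = 56000 / 110000000 = 0.509091 ms.
Propagation delay = d/s = 380 m / 192000000 m/s = 0.00197917 ms.
Plus processing delay 0.074 ms = 0.074 ms.
Total = 0.5851 ms.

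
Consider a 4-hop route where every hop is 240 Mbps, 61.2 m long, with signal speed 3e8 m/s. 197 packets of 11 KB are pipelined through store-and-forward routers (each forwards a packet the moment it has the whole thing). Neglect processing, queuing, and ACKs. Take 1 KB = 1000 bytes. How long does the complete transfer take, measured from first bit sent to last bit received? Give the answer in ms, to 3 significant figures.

Per-hop transmission t_tx = L/R = 88000/240000000 = 0.366667 ms.
Per-hop propagation t_prop = 61.2/300000000 = 0.000204 ms.
Pipeline fill: first packet needs 4·t_tx to clear all hops; remaining 196 packets each add one t_tx.
Total = (4+197-1)·t_tx + 4·t_prop = 200·0.366667 + 4·0.000204 = 73.3 ms.

73.3 ms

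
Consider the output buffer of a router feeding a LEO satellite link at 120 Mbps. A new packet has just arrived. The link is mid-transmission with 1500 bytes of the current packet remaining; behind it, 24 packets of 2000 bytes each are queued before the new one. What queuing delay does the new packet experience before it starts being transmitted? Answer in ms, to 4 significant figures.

3.300 ms

Each queued packet: L/R = 16000/120000000 = 0.133333 ms.
24 queued → 3.2 ms.
Plus remaining 12000 bits of current packet: 0.1 ms.
Queuing delay = 3.300 ms.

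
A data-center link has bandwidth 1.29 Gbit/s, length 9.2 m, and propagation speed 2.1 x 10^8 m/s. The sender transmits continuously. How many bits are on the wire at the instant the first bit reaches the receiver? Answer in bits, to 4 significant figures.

Propagation delay = 9.2 / 210000000 = 4.38095e-08 s.
BDP = R × t_prop = 1290000000 × 4.38095e-08 = 56.5143 bits.

56.51 bits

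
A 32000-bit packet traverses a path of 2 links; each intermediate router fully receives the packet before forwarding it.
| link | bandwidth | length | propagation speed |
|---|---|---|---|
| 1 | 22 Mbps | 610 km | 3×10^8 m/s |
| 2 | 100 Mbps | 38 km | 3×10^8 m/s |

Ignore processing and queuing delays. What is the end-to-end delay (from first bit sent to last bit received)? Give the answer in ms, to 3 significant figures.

Transmission delays (L/R per hop): 1.45455, 0.32 ms; sum = 1.77455 ms.
Propagation delays (d/s per hop): 2.03333, 0.126667 ms; sum = 2.16 ms.
End-to-end = 3.93 ms.

3.93 ms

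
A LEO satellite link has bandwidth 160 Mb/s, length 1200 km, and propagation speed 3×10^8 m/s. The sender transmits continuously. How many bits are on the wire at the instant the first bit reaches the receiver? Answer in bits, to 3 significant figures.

Propagation delay = 1200000 / 300000000 = 0.004 s.
BDP = R × t_prop = 160000000 × 0.004 = 640000 bits.

640000 bits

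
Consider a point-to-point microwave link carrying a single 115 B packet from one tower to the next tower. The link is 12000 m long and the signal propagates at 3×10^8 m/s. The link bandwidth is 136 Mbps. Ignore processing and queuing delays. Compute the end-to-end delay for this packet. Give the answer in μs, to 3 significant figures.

46.8 μs

L = 115 × 8 = 920 bits.
Transmission delay = L/R = 920 / 136000000 = 6.76471 μs.
Propagation delay = d/s = 12000 m / 300000000 m/s = 40 μs.
Total = 46.8 μs.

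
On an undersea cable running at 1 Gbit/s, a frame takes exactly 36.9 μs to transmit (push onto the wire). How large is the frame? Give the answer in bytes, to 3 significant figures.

4610 bytes

L = R × t_tx = 1000000000 b/s × 3.69e-05 s = 36900 bits.
In bytes: 36900 / 8 = 4610 bytes.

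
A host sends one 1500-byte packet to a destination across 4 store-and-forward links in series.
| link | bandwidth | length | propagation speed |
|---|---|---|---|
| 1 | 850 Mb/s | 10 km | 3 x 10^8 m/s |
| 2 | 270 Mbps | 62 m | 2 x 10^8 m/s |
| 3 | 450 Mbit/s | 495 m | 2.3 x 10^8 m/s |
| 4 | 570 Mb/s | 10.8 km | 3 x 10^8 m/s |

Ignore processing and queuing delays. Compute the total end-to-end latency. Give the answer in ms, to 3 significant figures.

L = 1500 × 8 = 12000 bits.
Transmission delays (L/R per hop): 0.0141176, 0.0444444, 0.0266667, 0.0210526 ms; sum = 0.106281 ms.
Propagation delays (d/s per hop): 0.0333333, 0.00031, 0.00215217, 0.036 ms; sum = 0.0717955 ms.
End-to-end = 0.178 ms.

0.178 ms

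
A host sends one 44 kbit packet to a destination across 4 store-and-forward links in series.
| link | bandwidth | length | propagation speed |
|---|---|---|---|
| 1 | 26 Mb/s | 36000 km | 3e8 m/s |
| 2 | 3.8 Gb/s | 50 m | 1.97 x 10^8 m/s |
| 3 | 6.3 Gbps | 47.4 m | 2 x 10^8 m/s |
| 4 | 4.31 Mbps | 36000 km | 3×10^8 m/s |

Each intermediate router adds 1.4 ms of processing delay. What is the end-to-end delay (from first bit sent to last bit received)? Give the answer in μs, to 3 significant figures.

L = 44000 bits.
Transmission delays (L/R per hop): 1692.31, 11.5789, 6.98413, 10208.8 μs; sum = 11919.7 μs.
Propagation delays (d/s per hop): 120000, 0.253807, 0.237, 120000 μs; sum = 240000 μs.
Processing at 3 router(s): 3 × 1.4 ms = 4200 μs.
End-to-end = 256000 μs.

256000 μs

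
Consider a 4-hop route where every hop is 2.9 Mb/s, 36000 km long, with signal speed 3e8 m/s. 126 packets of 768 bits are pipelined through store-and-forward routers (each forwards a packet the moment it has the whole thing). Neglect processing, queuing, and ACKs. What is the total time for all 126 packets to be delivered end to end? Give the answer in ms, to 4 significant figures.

Per-hop transmission t_tx = L/R = 768/2900000 = 0.264828 ms.
Per-hop propagation t_prop = 36000000/300000000 = 120 ms.
Pipeline fill: first packet needs 4·t_tx to clear all hops; remaining 125 packets each add one t_tx.
Total = (4+126-1)·t_tx + 4·t_prop = 129·0.264828 + 4·120 = 514.2 ms.

514.2 ms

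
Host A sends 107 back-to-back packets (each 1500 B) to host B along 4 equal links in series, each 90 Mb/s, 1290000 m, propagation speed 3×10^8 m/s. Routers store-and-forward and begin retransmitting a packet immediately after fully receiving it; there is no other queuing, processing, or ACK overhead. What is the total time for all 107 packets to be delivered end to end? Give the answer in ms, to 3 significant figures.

Per-hop transmission t_tx = L/R = 12000/90000000 = 0.133333 ms.
Per-hop propagation t_prop = 1290000/300000000 = 4.3 ms.
Pipeline fill: first packet needs 4·t_tx to clear all hops; remaining 106 packets each add one t_tx.
Total = (4+107-1)·t_tx + 4·t_prop = 110·0.133333 + 4·4.3 = 31.9 ms.

31.9 ms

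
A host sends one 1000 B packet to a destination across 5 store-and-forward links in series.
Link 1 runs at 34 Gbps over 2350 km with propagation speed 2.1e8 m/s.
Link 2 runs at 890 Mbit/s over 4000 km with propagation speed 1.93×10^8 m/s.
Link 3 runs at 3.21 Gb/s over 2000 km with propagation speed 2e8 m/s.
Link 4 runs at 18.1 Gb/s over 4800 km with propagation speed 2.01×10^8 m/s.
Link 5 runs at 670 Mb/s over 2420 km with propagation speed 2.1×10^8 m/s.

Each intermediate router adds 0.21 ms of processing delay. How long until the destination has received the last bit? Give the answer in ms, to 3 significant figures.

L = 1000 × 8 = 8000 bits.
Transmission delays (L/R per hop): 0.000235294, 0.00898876, 0.00249221, 0.000441989, 0.0119403 ms; sum = 0.0240986 ms.
Propagation delays (d/s per hop): 11.1905, 20.7254, 10, 23.8806, 11.5238 ms; sum = 77.3203 ms.
Processing at 4 router(s): 4 × 0.21 ms = 0.84 ms.
End-to-end = 78.2 ms.

78.2 ms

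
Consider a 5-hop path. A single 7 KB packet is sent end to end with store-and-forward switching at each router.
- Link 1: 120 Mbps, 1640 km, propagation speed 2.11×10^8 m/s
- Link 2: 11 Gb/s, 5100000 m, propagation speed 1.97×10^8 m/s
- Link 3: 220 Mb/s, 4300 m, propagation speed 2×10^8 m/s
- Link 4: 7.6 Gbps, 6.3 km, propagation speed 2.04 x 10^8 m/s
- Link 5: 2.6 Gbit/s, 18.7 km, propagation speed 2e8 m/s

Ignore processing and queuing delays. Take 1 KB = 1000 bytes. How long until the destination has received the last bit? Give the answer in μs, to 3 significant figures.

L = 56000 bits.
Transmission delays (L/R per hop): 466.667, 5.09091, 254.545, 7.36842, 21.5385 μs; sum = 755.21 μs.
Propagation delays (d/s per hop): 7772.51, 25888.3, 21.5, 30.8824, 93.5 μs; sum = 33806.7 μs.
End-to-end = 34600 μs.

34600 μs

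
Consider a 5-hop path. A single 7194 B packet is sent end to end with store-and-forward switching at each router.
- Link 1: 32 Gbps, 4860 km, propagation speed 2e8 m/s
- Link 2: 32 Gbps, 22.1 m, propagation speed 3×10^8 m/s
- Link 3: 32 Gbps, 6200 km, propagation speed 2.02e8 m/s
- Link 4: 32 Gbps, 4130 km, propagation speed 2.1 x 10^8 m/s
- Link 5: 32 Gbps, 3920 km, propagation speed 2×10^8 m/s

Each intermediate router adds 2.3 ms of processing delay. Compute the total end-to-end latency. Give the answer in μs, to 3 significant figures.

L = 7194 × 8 = 57552 bits.
Transmission delay per hop = L/R = 57552/32000000000 = 1.7985 μs; 5 hops → 8.9925 μs.
Propagation delays (d/s per hop): 24300, 0.0736667, 30693.1, 19666.7, 19600 μs; sum = 94259.8 μs.
Processing at 4 router(s): 4 × 2.3 ms = 9200 μs.
End-to-end = 103000 μs.

103000 μs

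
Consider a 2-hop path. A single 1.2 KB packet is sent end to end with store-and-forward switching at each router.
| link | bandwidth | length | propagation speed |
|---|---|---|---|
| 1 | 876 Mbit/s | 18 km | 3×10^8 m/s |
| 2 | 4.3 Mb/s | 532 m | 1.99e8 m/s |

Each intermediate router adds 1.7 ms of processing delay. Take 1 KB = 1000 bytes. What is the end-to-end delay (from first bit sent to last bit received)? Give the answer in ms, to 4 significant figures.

4.006 ms

L = 9600 bits.
Transmission delays (L/R per hop): 0.0109589, 2.23256 ms; sum = 2.24352 ms.
Propagation delays (d/s per hop): 0.06, 0.00267337 ms; sum = 0.0626734 ms.
Processing at 1 router(s): 1 × 1.7 ms = 1.7 ms.
End-to-end = 4.006 ms.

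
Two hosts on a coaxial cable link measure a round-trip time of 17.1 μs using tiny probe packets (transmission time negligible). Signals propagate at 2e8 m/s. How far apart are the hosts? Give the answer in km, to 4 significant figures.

One-way propagation = RTT/2 = 8.55 μs.
d = s × t = 200000000 × 8.55e-06 = 1.710 km.

1.710 km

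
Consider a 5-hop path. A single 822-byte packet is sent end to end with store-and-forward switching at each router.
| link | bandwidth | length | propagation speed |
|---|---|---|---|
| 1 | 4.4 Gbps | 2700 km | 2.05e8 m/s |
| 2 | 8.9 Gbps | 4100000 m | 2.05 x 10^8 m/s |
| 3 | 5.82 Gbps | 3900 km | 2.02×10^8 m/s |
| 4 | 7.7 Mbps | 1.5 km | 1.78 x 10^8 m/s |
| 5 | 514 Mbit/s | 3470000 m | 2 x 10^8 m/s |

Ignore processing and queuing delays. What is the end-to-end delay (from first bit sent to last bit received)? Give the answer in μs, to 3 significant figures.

70700 μs

L = 822 × 8 = 6576 bits.
Transmission delays (L/R per hop): 1.49455, 0.738876, 1.1299, 854.026, 12.7938 μs; sum = 870.183 μs.
Propagation delays (d/s per hop): 13170.7, 20000, 19306.9, 8.42697, 17350 μs; sum = 69836.1 μs.
End-to-end = 70700 μs.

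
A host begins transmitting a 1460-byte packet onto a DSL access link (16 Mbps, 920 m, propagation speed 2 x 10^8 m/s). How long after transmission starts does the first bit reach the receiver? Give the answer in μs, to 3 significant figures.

First bit experiences only propagation delay: d/s = 920/200000000 = 4.60 μs.

4.60 μs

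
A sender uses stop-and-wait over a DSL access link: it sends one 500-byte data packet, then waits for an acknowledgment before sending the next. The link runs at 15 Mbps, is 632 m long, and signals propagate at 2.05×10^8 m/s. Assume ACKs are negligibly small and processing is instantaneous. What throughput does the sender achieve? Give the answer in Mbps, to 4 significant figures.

t_tx = L/R = 4000/15000000 = 0.000266667 s.
t_prop = 632/2.05e+08 = 3.08293e-06 s; RTT = 6.16585e-06 s.
Cycle = t_tx + RTT = 0.000272833 s.
Throughput = L / cycle = 4000 / 0.000272833 = 14.66 Mbps.

14.66 Mbps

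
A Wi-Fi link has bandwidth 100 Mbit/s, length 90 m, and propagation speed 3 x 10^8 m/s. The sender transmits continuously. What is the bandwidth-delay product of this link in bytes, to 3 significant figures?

Propagation delay = 90 / 300000000 = 3e-07 s.
BDP = R × t_prop = 100000000 × 3e-07 = 30 bits.
In bytes: 30/8 = 3.75 bytes.

3.75 bytes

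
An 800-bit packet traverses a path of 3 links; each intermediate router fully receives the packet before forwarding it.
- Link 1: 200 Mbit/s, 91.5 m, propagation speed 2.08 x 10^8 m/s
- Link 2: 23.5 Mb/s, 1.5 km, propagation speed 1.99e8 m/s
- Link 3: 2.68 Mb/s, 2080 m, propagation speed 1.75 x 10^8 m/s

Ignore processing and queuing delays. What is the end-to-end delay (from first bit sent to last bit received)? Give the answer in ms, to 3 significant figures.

0.356 ms

Transmission delays (L/R per hop): 0.004, 0.0340426, 0.298507 ms; sum = 0.33655 ms.
Propagation delays (d/s per hop): 0.000439904, 0.00753769, 0.0118857 ms; sum = 0.0198633 ms.
End-to-end = 0.356 ms.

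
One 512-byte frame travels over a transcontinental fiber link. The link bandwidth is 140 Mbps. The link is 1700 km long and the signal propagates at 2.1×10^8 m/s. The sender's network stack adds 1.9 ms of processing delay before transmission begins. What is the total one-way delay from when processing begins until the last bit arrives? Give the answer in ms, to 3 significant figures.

L = 512 × 8 = 4096 bits.
Transmission delay = L/R = 4096 / 140000000 = 0.0292571 ms.
Propagation delay = d/s = 1700000 m / 210000000 m/s = 8.09524 ms.
Plus processing delay 1.9 ms = 1.9 ms.
Total = 10.0 ms.

10.0 ms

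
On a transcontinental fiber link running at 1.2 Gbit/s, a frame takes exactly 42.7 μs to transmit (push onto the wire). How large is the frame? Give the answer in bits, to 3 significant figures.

51200 bits

L = R × t_tx = 1200000000 b/s × 4.27e-05 s = 51240 bits.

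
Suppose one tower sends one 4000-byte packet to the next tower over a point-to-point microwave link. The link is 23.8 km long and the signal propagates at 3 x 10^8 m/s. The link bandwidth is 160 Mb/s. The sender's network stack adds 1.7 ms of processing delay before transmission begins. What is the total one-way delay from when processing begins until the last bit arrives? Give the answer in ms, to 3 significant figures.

L = 4000 × 8 = 32000 bits.
Transmission delay = L/R = 32000 / 160000000 = 0.2 ms.
Propagation delay = d/s = 23800 m / 300000000 m/s = 0.0793333 ms.
Plus processing delay 1.7 ms = 1.7 ms.
Total = 1.98 ms.

1.98 ms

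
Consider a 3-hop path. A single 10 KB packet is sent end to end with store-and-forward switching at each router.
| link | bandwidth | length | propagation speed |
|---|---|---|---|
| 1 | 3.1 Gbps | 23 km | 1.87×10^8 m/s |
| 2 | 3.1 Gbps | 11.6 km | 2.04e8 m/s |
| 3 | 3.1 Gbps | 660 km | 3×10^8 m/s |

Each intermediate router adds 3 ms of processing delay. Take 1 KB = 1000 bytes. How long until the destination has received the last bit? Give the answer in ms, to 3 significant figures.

L = 80000 bits.
Transmission delay per hop = L/R = 80000/3100000000 = 0.0258065 ms; 3 hops → 0.0774194 ms.
Propagation delays (d/s per hop): 0.122995, 0.0568627, 2.2 ms; sum = 2.37986 ms.
Processing at 2 router(s): 2 × 3 ms = 6 ms.
End-to-end = 8.46 ms.

8.46 ms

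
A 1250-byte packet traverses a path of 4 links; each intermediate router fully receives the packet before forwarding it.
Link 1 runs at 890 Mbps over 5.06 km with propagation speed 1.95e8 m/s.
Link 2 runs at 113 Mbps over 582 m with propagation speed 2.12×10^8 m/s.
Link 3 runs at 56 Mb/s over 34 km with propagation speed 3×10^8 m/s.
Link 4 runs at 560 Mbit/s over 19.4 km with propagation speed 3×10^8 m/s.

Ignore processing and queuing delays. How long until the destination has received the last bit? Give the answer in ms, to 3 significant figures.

0.503 ms

L = 1250 × 8 = 10000 bits.
Transmission delays (L/R per hop): 0.011236, 0.0884956, 0.178571, 0.0178571 ms; sum = 0.29616 ms.
Propagation delays (d/s per hop): 0.0259487, 0.00274528, 0.113333, 0.0646667 ms; sum = 0.206694 ms.
End-to-end = 0.503 ms.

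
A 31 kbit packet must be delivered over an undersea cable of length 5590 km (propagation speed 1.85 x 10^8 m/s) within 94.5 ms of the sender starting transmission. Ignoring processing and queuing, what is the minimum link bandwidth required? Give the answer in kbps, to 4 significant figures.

482.2 kbps

Propagation delay = 5590000 / 185000000 = 30.2162 ms.
Transmission budget = 94.5 − 30.2162 = 64.2838 ms.
R ≥ L / t_tx = 31000 bits / 0.0642838 s = 482.2 kbps.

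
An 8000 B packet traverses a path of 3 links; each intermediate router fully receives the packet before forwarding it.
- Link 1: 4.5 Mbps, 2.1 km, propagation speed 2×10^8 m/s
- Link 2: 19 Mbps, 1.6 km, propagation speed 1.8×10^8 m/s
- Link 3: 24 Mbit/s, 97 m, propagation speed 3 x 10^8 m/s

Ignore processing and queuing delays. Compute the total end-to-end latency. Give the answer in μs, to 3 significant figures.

20300 μs

L = 8000 × 8 = 64000 bits.
Transmission delays (L/R per hop): 14222.2, 3368.42, 2666.67 μs; sum = 20257.3 μs.
Propagation delays (d/s per hop): 10.5, 8.88889, 0.323333 μs; sum = 19.7122 μs.
End-to-end = 20300 μs.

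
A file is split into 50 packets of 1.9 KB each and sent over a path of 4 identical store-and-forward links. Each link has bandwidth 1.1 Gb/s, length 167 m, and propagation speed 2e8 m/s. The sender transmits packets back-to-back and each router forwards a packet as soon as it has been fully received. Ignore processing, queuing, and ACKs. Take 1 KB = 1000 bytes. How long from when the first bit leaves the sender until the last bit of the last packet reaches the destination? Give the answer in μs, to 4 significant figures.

735.7 μs

Per-hop transmission t_tx = L/R = 15200/1100000000 = 13.8182 μs.
Per-hop propagation t_prop = 167/200000000 = 0.835 μs.
Pipeline fill: first packet needs 4·t_tx to clear all hops; remaining 49 packets each add one t_tx.
Total = (4+50-1)·t_tx + 4·t_prop = 53·13.8182 + 4·0.835 = 735.7 μs.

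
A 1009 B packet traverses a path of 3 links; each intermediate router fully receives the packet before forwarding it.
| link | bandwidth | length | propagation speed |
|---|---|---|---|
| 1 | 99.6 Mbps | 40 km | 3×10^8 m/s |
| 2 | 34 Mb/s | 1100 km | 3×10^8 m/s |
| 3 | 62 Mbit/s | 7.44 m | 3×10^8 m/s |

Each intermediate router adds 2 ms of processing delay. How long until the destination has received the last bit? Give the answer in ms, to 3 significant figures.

8.25 ms

L = 1009 × 8 = 8072 bits.
Transmission delays (L/R per hop): 0.0810442, 0.237412, 0.130194 ms; sum = 0.448649 ms.
Propagation delays (d/s per hop): 0.133333, 3.66667, 2.48e-05 ms; sum = 3.80002 ms.
Processing at 2 router(s): 2 × 2 ms = 4 ms.
End-to-end = 8.25 ms.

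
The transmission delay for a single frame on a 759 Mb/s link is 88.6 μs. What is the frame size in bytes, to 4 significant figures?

L = R × t_tx = 759000000 b/s × 8.86e-05 s = 67247.4 bits.
In bytes: 67247.4 / 8 = 8406 bytes.

8406 bytes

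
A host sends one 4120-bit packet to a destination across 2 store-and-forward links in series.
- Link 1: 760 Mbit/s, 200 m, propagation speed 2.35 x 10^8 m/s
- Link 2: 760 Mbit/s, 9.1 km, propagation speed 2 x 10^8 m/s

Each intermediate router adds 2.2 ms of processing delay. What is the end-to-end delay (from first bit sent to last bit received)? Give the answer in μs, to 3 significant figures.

2260 μs

Transmission delay per hop = L/R = 4120/760000000 = 5.42105 μs; 2 hops → 10.8421 μs.
Propagation delays (d/s per hop): 0.851064, 45.5 μs; sum = 46.3511 μs.
Processing at 1 router(s): 1 × 2.2 ms = 2200 μs.
End-to-end = 2260 μs.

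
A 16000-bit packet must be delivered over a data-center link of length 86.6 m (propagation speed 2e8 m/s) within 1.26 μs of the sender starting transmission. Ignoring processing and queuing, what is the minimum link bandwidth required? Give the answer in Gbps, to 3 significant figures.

19.3 Gbps

Propagation delay = 86.6 / 200000000 = 0.433 μs.
Transmission budget = 1.26 − 0.433 = 0.827 μs.
R ≥ L / t_tx = 16000 bits / 8.27e-07 s = 19.3 Gbps.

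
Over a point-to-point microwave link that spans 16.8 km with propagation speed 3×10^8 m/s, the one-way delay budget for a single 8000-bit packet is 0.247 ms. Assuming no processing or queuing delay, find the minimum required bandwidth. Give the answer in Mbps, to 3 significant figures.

Propagation delay = 16800 / 300000000 = 0.056 ms.
Transmission budget = 0.247 − 0.056 = 0.191 ms.
R ≥ L / t_tx = 8000 bits / 0.000191 s = 41.9 Mbps.

41.9 Mbps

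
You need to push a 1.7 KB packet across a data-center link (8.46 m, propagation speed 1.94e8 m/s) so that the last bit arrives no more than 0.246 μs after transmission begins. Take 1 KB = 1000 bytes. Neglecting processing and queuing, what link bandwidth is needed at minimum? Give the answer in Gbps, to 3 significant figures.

L = 13600 bits.
Propagation delay = 8.46 / 194000000 = 0.0436082 μs.
Transmission budget = 0.246 − 0.0436082 = 0.202392 μs.
R ≥ L / t_tx = 13600 bits / 2.02392e-07 s = 67.2 Gbps.

67.2 Gbps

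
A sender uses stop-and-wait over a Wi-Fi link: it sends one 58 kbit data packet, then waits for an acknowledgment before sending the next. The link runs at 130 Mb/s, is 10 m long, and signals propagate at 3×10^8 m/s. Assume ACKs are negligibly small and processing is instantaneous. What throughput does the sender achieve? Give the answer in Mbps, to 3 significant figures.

t_tx = L/R = 58000/130000000 = 0.000446154 s.
t_prop = 10/300000000 = 3.33333e-08 s; RTT = 6.66667e-08 s.
Cycle = t_tx + RTT = 0.000446221 s.
Throughput = L / cycle = 58000 / 0.000446221 = 130 Mbps.

130 Mbps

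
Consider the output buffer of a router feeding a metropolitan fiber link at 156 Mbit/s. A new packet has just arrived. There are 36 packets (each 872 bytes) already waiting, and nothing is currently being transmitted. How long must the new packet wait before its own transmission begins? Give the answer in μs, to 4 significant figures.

1610 μs

Each queued packet: L/R = 6976/156000000 = 44.7179 μs.
36 queued → 1609.85 μs.
Queuing delay = 1610 μs.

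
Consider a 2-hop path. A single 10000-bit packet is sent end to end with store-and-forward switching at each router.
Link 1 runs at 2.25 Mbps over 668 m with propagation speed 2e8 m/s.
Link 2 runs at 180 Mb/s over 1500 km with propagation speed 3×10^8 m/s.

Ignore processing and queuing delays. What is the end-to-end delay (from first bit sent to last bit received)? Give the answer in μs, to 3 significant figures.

9500 μs

Transmission delays (L/R per hop): 4444.44, 55.5556 μs; sum = 4500 μs.
Propagation delays (d/s per hop): 3.34, 5000 μs; sum = 5003.34 μs.
End-to-end = 9500 μs.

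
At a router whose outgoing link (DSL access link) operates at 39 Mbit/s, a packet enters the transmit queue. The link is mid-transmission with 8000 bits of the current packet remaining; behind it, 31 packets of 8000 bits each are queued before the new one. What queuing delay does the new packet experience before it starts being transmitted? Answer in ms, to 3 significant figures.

6.56 ms

Each queued packet: L/R = 8000/39000000 = 0.205128 ms.
31 queued → 6.35897 ms.
Plus remaining 8000 bits of current packet: 0.205128 ms.
Queuing delay = 6.56 ms.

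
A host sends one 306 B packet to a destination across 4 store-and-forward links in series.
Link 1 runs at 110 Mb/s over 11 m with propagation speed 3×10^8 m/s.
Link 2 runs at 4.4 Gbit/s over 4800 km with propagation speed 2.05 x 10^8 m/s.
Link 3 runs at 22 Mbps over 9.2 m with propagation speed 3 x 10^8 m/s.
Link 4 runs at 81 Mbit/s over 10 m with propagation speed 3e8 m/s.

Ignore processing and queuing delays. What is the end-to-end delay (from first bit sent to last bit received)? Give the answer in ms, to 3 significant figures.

23.6 ms

L = 306 × 8 = 2448 bits.
Transmission delays (L/R per hop): 0.0222545, 0.000556364, 0.111273, 0.0302222 ms; sum = 0.164306 ms.
Propagation delays (d/s per hop): 3.66667e-05, 23.4146, 3.06667e-05, 3.33333e-05 ms; sum = 23.4147 ms.
End-to-end = 23.6 ms.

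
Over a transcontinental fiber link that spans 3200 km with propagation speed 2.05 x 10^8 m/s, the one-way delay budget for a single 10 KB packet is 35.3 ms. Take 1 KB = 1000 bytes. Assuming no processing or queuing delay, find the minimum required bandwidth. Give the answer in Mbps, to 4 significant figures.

L = 80000 bits.
Propagation delay = 3200000 / 2.05e+08 = 15.6098 ms.
Transmission budget = 35.3 − 15.6098 = 19.6902 ms.
R ≥ L / t_tx = 80000 bits / 0.0196902 s = 4.063 Mbps.

4.063 Mbps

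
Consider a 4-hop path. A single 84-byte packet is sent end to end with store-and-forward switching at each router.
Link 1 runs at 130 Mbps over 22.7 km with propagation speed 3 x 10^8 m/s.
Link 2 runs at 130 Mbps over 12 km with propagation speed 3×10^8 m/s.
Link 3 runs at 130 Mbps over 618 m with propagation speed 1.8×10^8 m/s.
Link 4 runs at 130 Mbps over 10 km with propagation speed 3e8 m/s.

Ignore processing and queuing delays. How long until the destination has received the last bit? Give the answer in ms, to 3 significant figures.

0.173 ms

L = 84 × 8 = 672 bits.
Transmission delay per hop = L/R = 672/130000000 = 0.00516923 ms; 4 hops → 0.0206769 ms.
Propagation delays (d/s per hop): 0.0756667, 0.04, 0.00343333, 0.0333333 ms; sum = 0.152433 ms.
End-to-end = 0.173 ms.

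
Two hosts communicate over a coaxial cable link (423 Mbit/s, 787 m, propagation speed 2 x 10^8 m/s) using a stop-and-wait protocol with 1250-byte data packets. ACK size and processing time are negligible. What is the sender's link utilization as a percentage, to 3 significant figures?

75.0 %

t_tx = L/R = 10000/423000000 = 2.36407e-05 s.
t_prop = 787/200000000 = 3.935e-06 s; RTT = 7.87e-06 s.
Cycle = t_tx + RTT = 3.15107e-05 s.
Utilization = t_tx / cycle = 2.36407e-05/3.15107e-05 = 75.0 %.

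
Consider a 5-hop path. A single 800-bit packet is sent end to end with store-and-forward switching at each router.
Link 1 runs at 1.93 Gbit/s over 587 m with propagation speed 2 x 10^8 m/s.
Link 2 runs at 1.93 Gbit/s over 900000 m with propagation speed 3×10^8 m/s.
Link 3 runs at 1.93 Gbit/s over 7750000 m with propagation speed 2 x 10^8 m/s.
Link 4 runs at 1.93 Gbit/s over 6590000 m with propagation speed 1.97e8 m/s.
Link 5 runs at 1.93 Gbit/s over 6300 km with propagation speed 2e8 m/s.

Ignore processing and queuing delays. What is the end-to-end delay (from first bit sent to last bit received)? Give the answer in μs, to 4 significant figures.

106700 μs

Transmission delay per hop = L/R = 800/1930000000 = 0.414508 μs; 5 hops → 2.07254 μs.
Propagation delays (d/s per hop): 2.935, 3000, 38750, 33451.8, 31500 μs; sum = 106705 μs.
End-to-end = 106700 μs.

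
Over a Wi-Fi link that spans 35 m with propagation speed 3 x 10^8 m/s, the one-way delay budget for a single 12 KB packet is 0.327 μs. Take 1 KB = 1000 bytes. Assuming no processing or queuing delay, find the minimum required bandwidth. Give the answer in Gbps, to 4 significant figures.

L = 96000 bits.
Propagation delay = 35 / 300000000 = 0.116667 μs.
Transmission budget = 0.327 − 0.116667 = 0.210333 μs.
R ≥ L / t_tx = 96000 bits / 2.10333e-07 s = 456.4 Gbps.

456.4 Gbps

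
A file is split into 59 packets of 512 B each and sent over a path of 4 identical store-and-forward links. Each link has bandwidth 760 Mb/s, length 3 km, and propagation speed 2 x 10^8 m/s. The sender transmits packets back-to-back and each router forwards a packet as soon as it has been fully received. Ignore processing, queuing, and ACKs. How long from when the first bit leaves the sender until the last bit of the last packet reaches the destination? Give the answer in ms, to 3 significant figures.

Per-hop transmission t_tx = L/R = 4096/760000000 = 0.00538947 ms.
Per-hop propagation t_prop = 3000/200000000 = 0.015 ms.
Pipeline fill: first packet needs 4·t_tx to clear all hops; remaining 58 packets each add one t_tx.
Total = (4+59-1)·t_tx + 4·t_prop = 62·0.00538947 + 4·0.015 = 0.394 ms.

0.394 ms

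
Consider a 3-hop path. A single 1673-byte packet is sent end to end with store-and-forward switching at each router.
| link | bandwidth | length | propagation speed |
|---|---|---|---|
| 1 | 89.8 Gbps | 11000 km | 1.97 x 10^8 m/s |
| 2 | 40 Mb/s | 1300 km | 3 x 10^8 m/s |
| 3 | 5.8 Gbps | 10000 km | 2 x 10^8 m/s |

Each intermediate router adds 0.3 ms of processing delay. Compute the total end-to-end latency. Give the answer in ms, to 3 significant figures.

L = 1673 × 8 = 13384 bits.
Transmission delays (L/R per hop): 0.000149042, 0.3346, 0.00230759 ms; sum = 0.337057 ms.
Propagation delays (d/s per hop): 55.8376, 4.33333, 50 ms; sum = 110.171 ms.
Processing at 2 router(s): 2 × 0.3 ms = 0.6 ms.
End-to-end = 111 ms.

111 ms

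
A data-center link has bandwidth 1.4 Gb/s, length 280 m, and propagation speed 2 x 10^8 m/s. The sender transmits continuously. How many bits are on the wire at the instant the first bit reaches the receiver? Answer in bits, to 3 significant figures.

1960 bits

Propagation delay = 280 / 200000000 = 1.4e-06 s.
BDP = R × t_prop = 1400000000 × 1.4e-06 = 1960 bits.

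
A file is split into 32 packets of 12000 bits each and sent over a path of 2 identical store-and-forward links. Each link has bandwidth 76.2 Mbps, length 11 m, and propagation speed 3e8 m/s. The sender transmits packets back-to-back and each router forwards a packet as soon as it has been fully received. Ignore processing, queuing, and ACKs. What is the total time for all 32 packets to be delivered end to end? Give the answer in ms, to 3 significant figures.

5.20 ms

Per-hop transmission t_tx = L/R = 12000/76200000 = 0.15748 ms.
Per-hop propagation t_prop = 11/300000000 = 3.66667e-05 ms.
Pipeline fill: first packet needs 2·t_tx to clear all hops; remaining 31 packets each add one t_tx.
Total = (2+32-1)·t_tx + 2·t_prop = 33·0.15748 + 2·3.66667e-05 = 5.20 ms.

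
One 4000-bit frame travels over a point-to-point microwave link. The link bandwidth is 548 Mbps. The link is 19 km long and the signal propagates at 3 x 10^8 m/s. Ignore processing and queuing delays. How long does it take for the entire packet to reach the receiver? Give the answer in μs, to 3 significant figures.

70.6 μs

Transmission delay = L/R = 4000 / 548000000 = 7.29927 μs.
Propagation delay = d/s = 19000 m / 300000000 m/s = 63.3333 μs.
Total = 70.6 μs.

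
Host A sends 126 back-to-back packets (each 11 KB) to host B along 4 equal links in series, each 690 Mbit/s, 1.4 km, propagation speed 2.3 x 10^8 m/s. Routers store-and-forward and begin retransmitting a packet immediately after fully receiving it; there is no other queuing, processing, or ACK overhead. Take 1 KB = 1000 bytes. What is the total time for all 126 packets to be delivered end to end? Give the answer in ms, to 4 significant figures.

16.48 ms

Per-hop transmission t_tx = L/R = 88000/690000000 = 0.127536 ms.
Per-hop propagation t_prop = 1400/2.3e+08 = 0.00608696 ms.
Pipeline fill: first packet needs 4·t_tx to clear all hops; remaining 125 packets each add one t_tx.
Total = (4+126-1)·t_tx + 4·t_prop = 129·0.127536 + 4·0.00608696 = 16.48 ms.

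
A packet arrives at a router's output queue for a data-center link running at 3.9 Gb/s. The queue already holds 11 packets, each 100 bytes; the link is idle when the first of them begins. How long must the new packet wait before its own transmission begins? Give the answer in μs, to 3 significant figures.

Each queued packet: L/R = 800/3900000000 = 0.205128 μs.
11 queued → 2.25641 μs.
Queuing delay = 2.26 μs.

2.26 μs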